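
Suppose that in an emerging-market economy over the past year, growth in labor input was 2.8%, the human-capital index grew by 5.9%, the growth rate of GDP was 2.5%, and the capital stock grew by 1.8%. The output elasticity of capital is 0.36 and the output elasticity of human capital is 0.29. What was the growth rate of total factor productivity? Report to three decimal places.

-0.839%

Labor's share = 1 − 0.36 − 0.29 = 0.35.
The capital stock: 0.36 × 1.8 = 0.648 pp.
The human-capital index: 0.29 × 5.9 = 1.711 pp.
Labor input: 0.35 × 2.8 = 0.98 pp.
TFP growth = 2.5 − 3.339 = -0.839%.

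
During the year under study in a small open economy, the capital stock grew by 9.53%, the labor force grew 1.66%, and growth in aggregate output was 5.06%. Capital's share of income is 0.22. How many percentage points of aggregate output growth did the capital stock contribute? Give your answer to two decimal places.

Contribution = share × growth = 0.22 × 9.53 = 2.0966 pp.

2.10 percentage points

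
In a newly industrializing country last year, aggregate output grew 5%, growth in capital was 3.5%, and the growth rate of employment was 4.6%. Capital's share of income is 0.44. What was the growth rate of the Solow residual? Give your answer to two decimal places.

The Solow residual growth was 0.88%.

Labor's share = 1 − 0.44 = 0.56.
Capital: 0.44 × 3.5 = 1.54 pp.
Employment: 0.56 × 4.6 = 2.576 pp.
TFP growth = 5 − 4.116 = 0.884%.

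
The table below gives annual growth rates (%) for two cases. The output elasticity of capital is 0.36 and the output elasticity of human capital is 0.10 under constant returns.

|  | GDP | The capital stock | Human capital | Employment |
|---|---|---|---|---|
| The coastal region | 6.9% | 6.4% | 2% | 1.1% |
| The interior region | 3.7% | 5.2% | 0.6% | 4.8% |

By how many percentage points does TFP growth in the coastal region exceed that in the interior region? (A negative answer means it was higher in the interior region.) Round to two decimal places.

Labor's share = 1 − 0.36 − 0.1 = 0.54.
The coastal region: TFP = 6.9 − 2.304 − 0.2 − 0.594 = 3.802%.
The interior region: TFP = 3.7 − 1.872 − 0.06 − 2.592 = -0.824%.
Difference = 3.802 − (-0.824) = 4.626 pp.

4.63 percentage points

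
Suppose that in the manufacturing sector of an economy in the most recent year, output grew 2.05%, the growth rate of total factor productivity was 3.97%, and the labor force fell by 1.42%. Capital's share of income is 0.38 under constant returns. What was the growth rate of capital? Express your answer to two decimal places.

Labor's share = 1 − 0.38 = 0.62.
gY = gA + 0.62×(-1.42) + 0.38×g.
0.38×g = 2.05 − 3.97 + 0.8804 = -1.0396.
g = -1.0396 / 0.38 = -2.7358%.

-2.74%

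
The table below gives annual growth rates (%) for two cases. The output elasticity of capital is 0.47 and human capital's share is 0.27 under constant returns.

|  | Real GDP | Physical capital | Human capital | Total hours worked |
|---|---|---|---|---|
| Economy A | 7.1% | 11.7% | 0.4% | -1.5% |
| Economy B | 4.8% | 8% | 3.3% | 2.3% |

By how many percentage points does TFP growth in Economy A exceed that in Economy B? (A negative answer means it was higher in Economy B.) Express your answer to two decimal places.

Labor's share = 1 − 0.47 − 0.27 = 0.26.
Economy A: TFP = 7.1 − 5.499 − 0.108 + 0.39 = 1.883%.
Economy B: TFP = 4.8 − 3.76 − 0.891 − 0.598 = -0.449%.
Difference = 1.883 − (-0.449) = 2.332 pp.

2.33 percentage points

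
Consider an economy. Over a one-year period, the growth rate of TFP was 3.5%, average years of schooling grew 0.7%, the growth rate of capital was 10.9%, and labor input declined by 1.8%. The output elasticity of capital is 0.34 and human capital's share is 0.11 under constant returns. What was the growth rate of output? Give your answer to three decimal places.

Labor's share = 1 − 0.34 − 0.11 = 0.55.
Capital: 0.34 × 10.9 = 3.706 pp.
Average years of schooling: 0.11 × 0.7 = 0.077 pp.
Labor input: 0.55 × (-1.8) = -0.99 pp.
Output growth = 3.5 + 2.793 = 6.293%.

Output growth was 6.293%.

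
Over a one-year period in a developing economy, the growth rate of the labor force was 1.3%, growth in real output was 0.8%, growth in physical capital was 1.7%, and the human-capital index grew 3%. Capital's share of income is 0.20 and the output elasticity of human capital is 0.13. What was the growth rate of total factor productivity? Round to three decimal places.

-0.801%

Labor's share = 1 − 0.2 − 0.13 = 0.67.
Physical capital: 0.2 × 1.7 = 0.34 pp.
The human-capital index: 0.13 × 3 = 0.39 pp.
The labor force: 0.67 × 1.3 = 0.871 pp.
TFP growth = 0.8 − 1.601 = -0.801%.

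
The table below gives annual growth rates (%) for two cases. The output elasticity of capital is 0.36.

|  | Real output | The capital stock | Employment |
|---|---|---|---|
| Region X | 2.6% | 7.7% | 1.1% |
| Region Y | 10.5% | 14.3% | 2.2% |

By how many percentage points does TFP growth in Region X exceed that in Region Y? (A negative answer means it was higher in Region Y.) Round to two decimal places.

Labor's share = 1 − 0.36 = 0.64.
Region X: TFP = 2.6 − 2.772 − 0.704 = -0.876%.
Region Y: TFP = 10.5 − 5.148 − 1.408 = 3.944%.
Difference = -0.876 − (3.944) = -4.82 pp.

-4.82 percentage points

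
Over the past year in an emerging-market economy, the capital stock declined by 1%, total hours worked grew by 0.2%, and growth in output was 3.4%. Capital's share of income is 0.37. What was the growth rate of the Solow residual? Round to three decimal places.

The Solow residual growth was 3.644%.

Labor's share = 1 − 0.37 = 0.63.
The capital stock: 0.37 × (-1) = -0.37 pp.
Total hours worked: 0.63 × 0.2 = 0.126 pp.
TFP growth = 3.4 + 0.244 = 3.644%.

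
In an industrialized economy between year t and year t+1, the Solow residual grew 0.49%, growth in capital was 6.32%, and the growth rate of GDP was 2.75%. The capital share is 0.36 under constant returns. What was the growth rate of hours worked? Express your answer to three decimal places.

Labor's share = 1 − 0.36 = 0.64.
gY = gA + 0.36×6.32 + 0.64×g.
0.64×g = 2.75 − 0.49 − 2.2752 = -0.0152.
g = -0.0152 / 0.64 = -0.02375%.

-0.024%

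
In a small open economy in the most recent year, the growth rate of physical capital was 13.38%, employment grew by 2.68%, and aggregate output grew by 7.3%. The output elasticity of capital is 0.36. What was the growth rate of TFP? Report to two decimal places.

Labor's share = 1 − 0.36 = 0.64.
Physical capital: 0.36 × 13.38 = 4.8168 pp.
Employment: 0.64 × 2.68 = 1.7152 pp.
TFP growth = 7.3 − 6.532 = 0.768%.

0.77%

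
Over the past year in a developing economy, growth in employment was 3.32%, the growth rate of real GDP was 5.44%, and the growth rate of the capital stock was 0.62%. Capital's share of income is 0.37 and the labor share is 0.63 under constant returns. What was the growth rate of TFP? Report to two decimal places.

Labor's share = 1 − 0.37 = 0.63.
The capital stock: 0.37 × 0.62 = 0.2294 pp.
Employment: 0.63 × 3.32 = 2.0916 pp.
TFP growth = 5.44 − 2.321 = 3.119%.

3.12%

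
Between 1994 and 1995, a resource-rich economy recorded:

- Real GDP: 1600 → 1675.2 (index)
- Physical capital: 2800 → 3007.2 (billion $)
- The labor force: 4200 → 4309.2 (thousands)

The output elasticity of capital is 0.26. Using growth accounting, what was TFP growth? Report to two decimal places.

0.85%

Real GDP growth = (1675.2 − 1600) / 1600 = 4.7%.
Physical capital growth = (3007.2 − 2800) / 2800 = 7.4%.
The labor force growth = (4309.2 − 4200) / 4200 = 2.6%.
Labor's share = 1 − 0.26 = 0.74.
Physical capital: 0.26 × 7.4 = 1.924 pp.
The labor force: 0.74 × 2.6 = 1.924 pp.
TFP growth = 4.7 − 3.848 = 0.852%.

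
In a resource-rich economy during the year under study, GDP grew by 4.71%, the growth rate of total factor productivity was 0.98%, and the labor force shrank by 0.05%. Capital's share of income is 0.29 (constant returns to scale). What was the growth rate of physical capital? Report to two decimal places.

12.98%

Labor's share = 1 − 0.29 = 0.71.
gY = gA + 0.71×(-0.05) + 0.29×g.
0.29×g = 4.71 − 0.98 + 0.0355 = 3.7655.
g = 3.7655 / 0.29 = 12.9845%.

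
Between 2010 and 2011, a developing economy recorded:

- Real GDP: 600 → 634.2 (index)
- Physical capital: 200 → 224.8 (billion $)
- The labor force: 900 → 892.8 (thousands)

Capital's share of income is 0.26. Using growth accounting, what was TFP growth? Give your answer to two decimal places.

Real GDP growth = (634.2 − 600) / 600 = 5.7%.
Physical capital growth = (224.8 − 200) / 200 = 12.4%.
The labor force growth = (892.8 − 900) / 900 = -0.8%.
Labor's share = 1 − 0.26 = 0.74.
Physical capital: 0.26 × 12.4 = 3.224 pp.
The labor force: 0.74 × (-0.8) = -0.592 pp.
TFP growth = 5.7 − 2.632 = 3.068%.

TFP grew 3.07%.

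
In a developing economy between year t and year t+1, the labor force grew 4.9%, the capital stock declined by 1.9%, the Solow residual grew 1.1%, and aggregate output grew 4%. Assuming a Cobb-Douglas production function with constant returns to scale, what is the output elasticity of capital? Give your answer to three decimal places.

gY = gA + α·gK + (1−α)·gL, so gY − gA − gL = α(gK − gL).
4 − 1.1 − 4.9 = α × (-1.9 − 4.9).
-2 = -6.8 α, so α = 0.29412.

0.294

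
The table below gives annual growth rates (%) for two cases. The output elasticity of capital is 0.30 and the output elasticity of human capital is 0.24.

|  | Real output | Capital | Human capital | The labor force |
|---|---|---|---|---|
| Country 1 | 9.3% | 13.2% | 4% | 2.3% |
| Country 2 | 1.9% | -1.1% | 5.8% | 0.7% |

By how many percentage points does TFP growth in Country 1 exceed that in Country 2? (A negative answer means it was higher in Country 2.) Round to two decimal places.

2.81 percentage points

Labor's share = 1 − 0.3 − 0.24 = 0.46.
Country 1: TFP = 9.3 − 3.96 − 0.96 − 1.058 = 3.322%.
Country 2: TFP = 1.9 + 0.33 − 1.392 − 0.322 = 0.516%.
Difference = 3.322 − (0.516) = 2.806 pp.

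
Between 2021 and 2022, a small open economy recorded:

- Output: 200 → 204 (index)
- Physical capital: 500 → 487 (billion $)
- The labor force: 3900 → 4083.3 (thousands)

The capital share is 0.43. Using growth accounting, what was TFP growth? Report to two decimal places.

Output growth = (204 − 200) / 200 = 2%.
Physical capital growth = (487 − 500) / 500 = -2.6%.
The labor force growth = (4083.3 − 3900) / 3900 = 4.7%.
Labor's share = 1 − 0.43 = 0.57.
Physical capital: 0.43 × (-2.6) = -1.118 pp.
The labor force: 0.57 × 4.7 = 2.679 pp.
TFP growth = 2 − 1.561 = 0.439%.

0.44%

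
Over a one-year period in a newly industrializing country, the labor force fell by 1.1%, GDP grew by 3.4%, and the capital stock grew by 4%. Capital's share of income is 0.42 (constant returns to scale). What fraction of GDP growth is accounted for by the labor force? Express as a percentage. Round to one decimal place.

The labor force accounted for -18.8% of growth.

Labor's share = 1 − 0.42 = 0.58.
The labor force contributed 0.58 × (-1.1) = -0.638 pp.
Share of growth = -0.638 / 3.4 × 100 = -18.765%.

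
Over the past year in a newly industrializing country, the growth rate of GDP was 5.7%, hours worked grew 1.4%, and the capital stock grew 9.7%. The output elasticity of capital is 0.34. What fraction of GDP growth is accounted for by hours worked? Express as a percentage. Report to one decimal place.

Labor's share = 1 − 0.34 = 0.66.
Hours worked contributed 0.66 × 1.4 = 0.924 pp.
Share of growth = 0.924 / 5.7 × 100 = 16.211%.

16.2%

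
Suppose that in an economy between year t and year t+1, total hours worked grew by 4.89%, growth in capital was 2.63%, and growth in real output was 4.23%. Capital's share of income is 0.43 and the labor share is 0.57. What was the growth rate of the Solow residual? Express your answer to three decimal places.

Labor's share = 1 − 0.43 = 0.57.
Capital: 0.43 × 2.63 = 1.1309 pp.
Total hours worked: 0.57 × 4.89 = 2.7873 pp.
TFP growth = 4.23 − 3.9182 = 0.3118%.

The Solow residual grew 0.312%.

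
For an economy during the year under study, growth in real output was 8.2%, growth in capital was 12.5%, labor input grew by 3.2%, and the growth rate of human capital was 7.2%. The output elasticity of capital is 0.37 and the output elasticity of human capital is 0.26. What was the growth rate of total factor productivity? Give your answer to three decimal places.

Labor's share = 1 − 0.37 − 0.26 = 0.37.
Capital: 0.37 × 12.5 = 4.625 pp.
Human capital: 0.26 × 7.2 = 1.872 pp.
Labor input: 0.37 × 3.2 = 1.184 pp.
TFP growth = 8.2 − 7.681 = 0.519%.

0.519%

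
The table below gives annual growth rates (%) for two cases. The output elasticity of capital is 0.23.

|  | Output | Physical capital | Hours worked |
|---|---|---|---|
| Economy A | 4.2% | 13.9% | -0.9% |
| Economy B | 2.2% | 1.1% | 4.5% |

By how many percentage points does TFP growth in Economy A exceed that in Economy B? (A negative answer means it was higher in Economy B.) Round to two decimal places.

3.21 percentage points

Labor's share = 1 − 0.23 = 0.77.
Economy A: TFP = 4.2 − 3.197 + 0.693 = 1.696%.
Economy B: TFP = 2.2 − 0.253 − 3.465 = -1.518%.
Difference = 1.696 − (-1.518) = 3.214 pp.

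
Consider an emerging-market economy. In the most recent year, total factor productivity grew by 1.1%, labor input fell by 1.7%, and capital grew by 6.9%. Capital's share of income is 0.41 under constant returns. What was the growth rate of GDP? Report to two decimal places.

GDP growth was 2.93%.

Labor's share = 1 − 0.41 = 0.59.
Capital: 0.41 × 6.9 = 2.829 pp.
Labor input: 0.59 × (-1.7) = -1.003 pp.
Output growth = 1.1 + 1.826 = 2.926%.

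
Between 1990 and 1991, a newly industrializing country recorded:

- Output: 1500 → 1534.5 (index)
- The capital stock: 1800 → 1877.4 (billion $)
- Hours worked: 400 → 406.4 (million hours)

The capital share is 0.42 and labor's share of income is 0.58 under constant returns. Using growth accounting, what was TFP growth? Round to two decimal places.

-0.43%

Output growth = (1534.5 − 1500) / 1500 = 2.3%.
The capital stock growth = (1877.4 − 1800) / 1800 = 4.3%.
Hours worked growth = (406.4 − 400) / 400 = 1.6%.
Labor's share = 1 − 0.42 = 0.58.
The capital stock: 0.42 × 4.3 = 1.806 pp.
Hours worked: 0.58 × 1.6 = 0.928 pp.
TFP growth = 2.3 − 2.734 = -0.434%.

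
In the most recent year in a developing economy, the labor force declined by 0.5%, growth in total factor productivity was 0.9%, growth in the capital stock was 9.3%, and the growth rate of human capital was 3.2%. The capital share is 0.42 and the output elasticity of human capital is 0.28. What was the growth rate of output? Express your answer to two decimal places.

Output grew 5.55%.

Labor's share = 1 − 0.42 − 0.28 = 0.3.
The capital stock: 0.42 × 9.3 = 3.906 pp.
Human capital: 0.28 × 3.2 = 0.896 pp.
The labor force: 0.3 × (-0.5) = -0.15 pp.
Output growth = 0.9 + 4.652 = 5.552%.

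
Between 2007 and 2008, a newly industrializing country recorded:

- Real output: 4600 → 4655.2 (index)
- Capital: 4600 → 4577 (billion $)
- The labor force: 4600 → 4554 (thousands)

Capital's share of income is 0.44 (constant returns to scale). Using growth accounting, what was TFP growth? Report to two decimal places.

TFP growth was 1.98%.

Real output growth = (4655.2 − 4600) / 4600 = 1.2%.
Capital growth = (4577 − 4600) / 4600 = -0.5%.
The labor force growth = (4554 − 4600) / 4600 = -1%.
Labor's share = 1 − 0.44 = 0.56.
Capital: 0.44 × (-0.5) = -0.22 pp.
The labor force: 0.56 × (-1) = -0.56 pp.
TFP growth = 1.2 + 0.78 = 1.98%.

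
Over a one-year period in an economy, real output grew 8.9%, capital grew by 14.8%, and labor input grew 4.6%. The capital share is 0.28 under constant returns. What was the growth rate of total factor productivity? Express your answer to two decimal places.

1.44%

Labor's share = 1 − 0.28 = 0.72.
Capital: 0.28 × 14.8 = 4.144 pp.
Labor input: 0.72 × 4.6 = 3.312 pp.
TFP growth = 8.9 − 7.456 = 1.444%.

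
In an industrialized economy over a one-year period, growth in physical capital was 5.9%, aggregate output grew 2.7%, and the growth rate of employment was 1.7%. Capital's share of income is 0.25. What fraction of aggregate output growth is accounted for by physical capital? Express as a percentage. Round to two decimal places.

Physical capital accounted for 54.63% of growth.

Physical capital contributed 0.25 × 5.9 = 1.475 pp.
Share of growth = 1.475 / 2.7 × 100 = 54.6296%.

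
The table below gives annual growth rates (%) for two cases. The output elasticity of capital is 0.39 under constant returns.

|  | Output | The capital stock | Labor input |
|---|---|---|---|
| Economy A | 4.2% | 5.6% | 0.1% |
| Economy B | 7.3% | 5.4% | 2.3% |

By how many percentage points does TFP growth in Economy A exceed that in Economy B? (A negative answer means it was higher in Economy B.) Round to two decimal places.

-1.84 percentage points

Labor's share = 1 − 0.39 = 0.61.
Economy A: TFP = 4.2 − 2.184 − 0.061 = 1.955%.
Economy B: TFP = 7.3 − 2.106 − 1.403 = 3.791%.
Difference = 1.955 − (3.791) = -1.836 pp.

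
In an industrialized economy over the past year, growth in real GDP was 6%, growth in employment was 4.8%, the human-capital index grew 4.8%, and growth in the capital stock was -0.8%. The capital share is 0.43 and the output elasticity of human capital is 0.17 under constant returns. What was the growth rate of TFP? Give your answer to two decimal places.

3.61%

Labor's share = 1 − 0.43 − 0.17 = 0.4.
The capital stock: 0.43 × (-0.8) = -0.344 pp.
The human-capital index: 0.17 × 4.8 = 0.816 pp.
Employment: 0.4 × 4.8 = 1.92 pp.
TFP growth = 6 − 2.392 = 3.608%.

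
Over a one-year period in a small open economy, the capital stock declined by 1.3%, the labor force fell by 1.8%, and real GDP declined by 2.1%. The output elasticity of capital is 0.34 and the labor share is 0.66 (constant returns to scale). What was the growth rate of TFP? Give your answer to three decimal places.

-0.470%

Labor's share = 1 − 0.34 = 0.66.
The capital stock: 0.34 × (-1.3) = -0.442 pp.
The labor force: 0.66 × (-1.8) = -1.188 pp.
TFP growth = -2.1 + 1.63 = -0.47%.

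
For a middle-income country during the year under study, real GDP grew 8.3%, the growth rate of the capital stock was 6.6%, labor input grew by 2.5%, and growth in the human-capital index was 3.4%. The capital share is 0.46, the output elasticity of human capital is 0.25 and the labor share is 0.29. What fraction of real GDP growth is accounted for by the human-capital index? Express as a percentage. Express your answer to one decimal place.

10.2%

The human-capital index contributed 0.25 × 3.4 = 0.85 pp.
Share of growth = 0.85 / 8.3 × 100 = 10.241%.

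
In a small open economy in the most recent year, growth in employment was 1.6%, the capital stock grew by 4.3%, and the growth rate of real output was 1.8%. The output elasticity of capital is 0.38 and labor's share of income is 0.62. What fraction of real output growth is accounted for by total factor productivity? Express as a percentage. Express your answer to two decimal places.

Labor's share = 1 − 0.38 = 0.62.
The capital stock: 0.38 × 4.3 = 1.634 pp.
Employment: 0.62 × 1.6 = 0.992 pp.
TFP growth = 1.8 − 2.626 = -0.826%.
TFP share of growth = -0.826 / 1.8 × 100 = -45.8889%.

Total factor productivity accounted for -45.89% of growth.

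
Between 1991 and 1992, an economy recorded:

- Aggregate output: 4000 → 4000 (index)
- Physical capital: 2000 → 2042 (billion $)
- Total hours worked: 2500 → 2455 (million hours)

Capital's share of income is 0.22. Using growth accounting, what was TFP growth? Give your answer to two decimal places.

TFP growth was 0.94%.

Aggregate output growth = (4000 − 4000) / 4000 = 0%.
Physical capital growth = (2042 − 2000) / 2000 = 2.1%.
Total hours worked growth = (2455 − 2500) / 2500 = -1.8%.
Labor's share = 1 − 0.22 = 0.78.
Physical capital: 0.22 × 2.1 = 0.462 pp.
Total hours worked: 0.78 × (-1.8) = -1.404 pp.
TFP growth = 0 + 0.942 = 0.942%.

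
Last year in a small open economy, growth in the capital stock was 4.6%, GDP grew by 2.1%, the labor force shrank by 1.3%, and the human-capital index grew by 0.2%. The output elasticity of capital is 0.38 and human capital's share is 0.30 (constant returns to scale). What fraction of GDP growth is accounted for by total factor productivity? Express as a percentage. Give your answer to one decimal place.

Labor's share = 1 − 0.38 − 0.3 = 0.32.
The capital stock: 0.38 × 4.6 = 1.748 pp.
The human-capital index: 0.3 × 0.2 = 0.06 pp.
The labor force: 0.32 × (-1.3) = -0.416 pp.
TFP growth = 2.1 − 1.392 = 0.708%.
TFP share of growth = 0.708 / 2.1 × 100 = 33.714%.

33.7%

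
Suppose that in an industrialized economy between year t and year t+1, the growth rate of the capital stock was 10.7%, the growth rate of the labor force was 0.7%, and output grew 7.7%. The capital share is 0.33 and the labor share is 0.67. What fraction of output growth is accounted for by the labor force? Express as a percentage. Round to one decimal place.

6.1%

Labor's share = 1 − 0.33 = 0.67.
The labor force contributed 0.67 × 0.7 = 0.469 pp.
Share of growth = 0.469 / 7.7 × 100 = 6.091%.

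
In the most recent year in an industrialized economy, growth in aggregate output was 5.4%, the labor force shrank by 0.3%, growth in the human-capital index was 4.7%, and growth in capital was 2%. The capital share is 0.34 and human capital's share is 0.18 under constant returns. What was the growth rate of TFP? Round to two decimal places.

Labor's share = 1 − 0.34 − 0.18 = 0.48.
Capital: 0.34 × 2 = 0.68 pp.
The human-capital index: 0.18 × 4.7 = 0.846 pp.
The labor force: 0.48 × (-0.3) = -0.144 pp.
TFP growth = 5.4 − 1.382 = 4.018%.

4.02%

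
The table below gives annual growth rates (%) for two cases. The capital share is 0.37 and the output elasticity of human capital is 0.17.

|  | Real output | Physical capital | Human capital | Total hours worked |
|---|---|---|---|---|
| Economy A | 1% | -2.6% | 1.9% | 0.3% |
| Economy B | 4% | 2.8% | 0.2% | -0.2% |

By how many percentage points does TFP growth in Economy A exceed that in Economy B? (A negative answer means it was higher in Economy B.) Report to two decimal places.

Labor's share = 1 − 0.37 − 0.17 = 0.46.
Economy A: TFP = 1 + 0.962 − 0.323 − 0.138 = 1.501%.
Economy B: TFP = 4 − 1.036 − 0.034 + 0.092 = 3.022%.
Difference = 1.501 − (3.022) = -1.521 pp.

-1.52 percentage points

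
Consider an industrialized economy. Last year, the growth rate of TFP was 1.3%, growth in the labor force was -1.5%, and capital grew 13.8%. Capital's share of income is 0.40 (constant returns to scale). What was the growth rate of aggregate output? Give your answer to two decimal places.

Aggregate output growth was 5.92%.

Labor's share = 1 − 0.4 = 0.6.
Capital: 0.4 × 13.8 = 5.52 pp.
The labor force: 0.6 × (-1.5) = -0.9 pp.
Output growth = 1.3 + 4.62 = 5.92%.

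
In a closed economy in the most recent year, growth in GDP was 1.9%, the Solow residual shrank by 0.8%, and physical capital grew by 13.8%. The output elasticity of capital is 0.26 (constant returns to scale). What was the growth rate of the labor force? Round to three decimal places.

-1.200%

Labor's share = 1 − 0.26 = 0.74.
gY = gA + 0.26×13.8 + 0.74×g.
0.74×g = 1.9 + 0.8 − 3.588 = -0.888.
g = -0.888 / 0.74 = -1.2%.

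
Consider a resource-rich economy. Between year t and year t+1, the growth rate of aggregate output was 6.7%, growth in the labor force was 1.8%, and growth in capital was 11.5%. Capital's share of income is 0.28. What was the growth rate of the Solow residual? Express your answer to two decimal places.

2.18%

Labor's share = 1 − 0.28 = 0.72.
Capital: 0.28 × 11.5 = 3.22 pp.
The labor force: 0.72 × 1.8 = 1.296 pp.
TFP growth = 6.7 − 4.516 = 2.184%.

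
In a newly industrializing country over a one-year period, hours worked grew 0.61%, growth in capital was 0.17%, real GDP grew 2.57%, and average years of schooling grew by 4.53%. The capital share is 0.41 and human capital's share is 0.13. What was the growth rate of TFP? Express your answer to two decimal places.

1.63%

Labor's share = 1 − 0.41 − 0.13 = 0.46.
Capital: 0.41 × 0.17 = 0.0697 pp.
Average years of schooling: 0.13 × 4.53 = 0.5889 pp.
Hours worked: 0.46 × 0.61 = 0.2806 pp.
TFP growth = 2.57 − 0.9392 = 1.6308%.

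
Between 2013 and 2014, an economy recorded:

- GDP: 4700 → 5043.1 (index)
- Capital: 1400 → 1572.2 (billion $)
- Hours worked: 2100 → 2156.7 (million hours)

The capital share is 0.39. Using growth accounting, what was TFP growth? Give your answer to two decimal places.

GDP growth = (5043.1 − 4700) / 4700 = 7.3%.
Capital growth = (1572.2 − 1400) / 1400 = 12.3%.
Hours worked growth = (2156.7 − 2100) / 2100 = 2.7%.
Labor's share = 1 − 0.39 = 0.61.
Capital: 0.39 × 12.3 = 4.797 pp.
Hours worked: 0.61 × 2.7 = 1.647 pp.
TFP growth = 7.3 − 6.444 = 0.856%.

0.86%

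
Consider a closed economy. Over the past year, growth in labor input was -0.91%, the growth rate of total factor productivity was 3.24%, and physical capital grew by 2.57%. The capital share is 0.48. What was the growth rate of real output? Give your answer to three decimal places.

4.000%

Labor's share = 1 − 0.48 = 0.52.
Physical capital: 0.48 × 2.57 = 1.2336 pp.
Labor input: 0.52 × (-0.91) = -0.4732 pp.
Output growth = 3.24 + 0.7604 = 4.0004%.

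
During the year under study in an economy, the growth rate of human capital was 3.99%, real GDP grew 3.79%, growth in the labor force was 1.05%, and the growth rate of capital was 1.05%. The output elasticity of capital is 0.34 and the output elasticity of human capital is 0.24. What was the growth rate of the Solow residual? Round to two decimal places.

The Solow residual growth was 2.03%.

Labor's share = 1 − 0.34 − 0.24 = 0.42.
Capital: 0.34 × 1.05 = 0.357 pp.
Human capital: 0.24 × 3.99 = 0.9576 pp.
The labor force: 0.42 × 1.05 = 0.441 pp.
TFP growth = 3.79 − 1.7556 = 2.0344%.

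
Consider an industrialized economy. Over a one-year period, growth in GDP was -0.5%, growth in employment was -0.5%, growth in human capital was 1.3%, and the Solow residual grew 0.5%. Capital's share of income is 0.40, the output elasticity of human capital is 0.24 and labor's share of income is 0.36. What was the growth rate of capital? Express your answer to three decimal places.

Labor's share = 1 − 0.4 − 0.24 = 0.36.
gY = gA + 0.24×1.3 + 0.36×(-0.5) + 0.4×g.
0.4×g = -0.5 − 0.5 − 0.132 = -1.132.
g = -1.132 / 0.4 = -2.83%.

-2.830%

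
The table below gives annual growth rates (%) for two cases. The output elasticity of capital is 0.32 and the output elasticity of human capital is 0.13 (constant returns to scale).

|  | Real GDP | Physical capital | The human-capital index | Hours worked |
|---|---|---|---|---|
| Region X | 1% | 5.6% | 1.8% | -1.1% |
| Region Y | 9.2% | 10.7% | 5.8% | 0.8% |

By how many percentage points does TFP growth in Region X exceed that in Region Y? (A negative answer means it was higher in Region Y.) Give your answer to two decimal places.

-5.00 percentage points

Labor's share = 1 − 0.32 − 0.13 = 0.55.
Region X: TFP = 1 − 1.792 − 0.234 + 0.605 = -0.421%.
Region Y: TFP = 9.2 − 3.424 − 0.754 − 0.44 = 4.582%.
Difference = -0.421 − (4.582) = -5.003 pp.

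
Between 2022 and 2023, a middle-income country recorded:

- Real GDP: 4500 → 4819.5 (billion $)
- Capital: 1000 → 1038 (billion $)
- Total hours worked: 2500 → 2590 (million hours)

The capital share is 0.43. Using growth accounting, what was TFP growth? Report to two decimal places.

Real GDP growth = (4819.5 − 4500) / 4500 = 7.1%.
Capital growth = (1038 − 1000) / 1000 = 3.8%.
Total hours worked growth = (2590 − 2500) / 2500 = 3.6%.
Labor's share = 1 − 0.43 = 0.57.
Capital: 0.43 × 3.8 = 1.634 pp.
Total hours worked: 0.57 × 3.6 = 2.052 pp.
TFP growth = 7.1 − 3.686 = 3.414%.

TFP growth was 3.41%.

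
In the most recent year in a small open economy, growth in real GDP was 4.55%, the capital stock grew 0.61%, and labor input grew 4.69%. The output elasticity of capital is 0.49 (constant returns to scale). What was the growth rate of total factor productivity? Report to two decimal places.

1.86%

Labor's share = 1 − 0.49 = 0.51.
The capital stock: 0.49 × 0.61 = 0.2989 pp.
Labor input: 0.51 × 4.69 = 2.3919 pp.
TFP growth = 4.55 − 2.6908 = 1.8592%.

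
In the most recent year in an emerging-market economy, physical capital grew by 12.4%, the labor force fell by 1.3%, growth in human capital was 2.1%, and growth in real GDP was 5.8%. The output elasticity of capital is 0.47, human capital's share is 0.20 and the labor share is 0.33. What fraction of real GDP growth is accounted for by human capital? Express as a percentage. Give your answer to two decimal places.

Human capital accounted for 7.24% of growth.

Human capital contributed 0.2 × 2.1 = 0.42 pp.
Share of growth = 0.42 / 5.8 × 100 = 7.2414%.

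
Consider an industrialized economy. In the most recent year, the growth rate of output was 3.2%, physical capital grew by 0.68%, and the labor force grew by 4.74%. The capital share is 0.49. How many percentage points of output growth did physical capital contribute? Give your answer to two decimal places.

Contribution = share × growth = 0.49 × 0.68 = 0.3332 pp.

0.33 percentage points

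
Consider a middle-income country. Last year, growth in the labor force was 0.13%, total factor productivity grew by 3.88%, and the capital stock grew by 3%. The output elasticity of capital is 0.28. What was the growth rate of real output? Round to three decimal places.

Labor's share = 1 − 0.28 = 0.72.
The capital stock: 0.28 × 3 = 0.84 pp.
The labor force: 0.72 × 0.13 = 0.0936 pp.
Output growth = 3.88 + 0.9336 = 4.8136%.

4.814%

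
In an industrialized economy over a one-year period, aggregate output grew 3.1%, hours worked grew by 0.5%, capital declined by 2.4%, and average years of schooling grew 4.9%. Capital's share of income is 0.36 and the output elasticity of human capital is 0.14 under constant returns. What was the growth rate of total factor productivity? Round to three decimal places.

Total factor productivity grew 3.028%.

Labor's share = 1 − 0.36 − 0.14 = 0.5.
Capital: 0.36 × (-2.4) = -0.864 pp.
Average years of schooling: 0.14 × 4.9 = 0.686 pp.
Hours worked: 0.5 × 0.5 = 0.25 pp.
TFP growth = 3.1 − 0.072 = 3.028%.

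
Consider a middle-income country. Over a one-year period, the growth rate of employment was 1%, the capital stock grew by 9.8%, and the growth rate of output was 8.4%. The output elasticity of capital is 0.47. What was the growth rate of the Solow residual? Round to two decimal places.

3.26%

Labor's share = 1 − 0.47 = 0.53.
The capital stock: 0.47 × 9.8 = 4.606 pp.
Employment: 0.53 × 1 = 0.53 pp.
TFP growth = 8.4 − 5.136 = 3.264%.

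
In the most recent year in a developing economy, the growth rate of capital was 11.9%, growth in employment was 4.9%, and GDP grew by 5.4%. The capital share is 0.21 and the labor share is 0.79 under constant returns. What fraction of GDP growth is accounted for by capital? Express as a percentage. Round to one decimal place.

Capital contributed 0.21 × 11.9 = 2.499 pp.
Share of growth = 2.499 / 5.4 × 100 = 46.278%.

46.3%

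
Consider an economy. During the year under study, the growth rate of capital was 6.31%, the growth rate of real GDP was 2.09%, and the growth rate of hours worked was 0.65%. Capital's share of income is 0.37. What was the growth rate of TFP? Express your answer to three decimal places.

Labor's share = 1 − 0.37 = 0.63.
Capital: 0.37 × 6.31 = 2.3347 pp.
Hours worked: 0.63 × 0.65 = 0.4095 pp.
TFP growth = 2.09 − 2.7442 = -0.6542%.

-0.654%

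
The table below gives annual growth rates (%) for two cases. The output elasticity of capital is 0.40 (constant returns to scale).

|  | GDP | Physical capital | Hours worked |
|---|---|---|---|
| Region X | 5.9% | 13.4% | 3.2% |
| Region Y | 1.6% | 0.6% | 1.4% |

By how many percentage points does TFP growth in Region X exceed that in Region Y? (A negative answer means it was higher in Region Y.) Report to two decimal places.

-1.90 percentage points

Labor's share = 1 − 0.4 = 0.6.
Region X: TFP = 5.9 − 5.36 − 1.92 = -1.38%.
Region Y: TFP = 1.6 − 0.24 − 0.84 = 0.52%.
Difference = -1.38 − (0.52) = -1.9 pp.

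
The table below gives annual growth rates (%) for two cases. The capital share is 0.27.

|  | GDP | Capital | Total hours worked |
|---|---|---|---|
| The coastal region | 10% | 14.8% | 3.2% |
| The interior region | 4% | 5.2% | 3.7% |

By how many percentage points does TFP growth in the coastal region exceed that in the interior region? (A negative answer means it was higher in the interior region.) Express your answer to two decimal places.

Labor's share = 1 − 0.27 = 0.73.
The coastal region: TFP = 10 − 3.996 − 2.336 = 3.668%.
The interior region: TFP = 4 − 1.404 − 2.701 = -0.105%.
Difference = 3.668 − (-0.105) = 3.773 pp.

3.77 percentage points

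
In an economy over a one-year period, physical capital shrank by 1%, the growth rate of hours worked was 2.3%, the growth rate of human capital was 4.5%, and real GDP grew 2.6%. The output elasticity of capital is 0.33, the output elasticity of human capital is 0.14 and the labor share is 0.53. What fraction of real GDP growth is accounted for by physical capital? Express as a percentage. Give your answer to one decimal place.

Physical capital contributed 0.33 × (-1) = -0.33 pp.
Share of growth = -0.33 / 2.6 × 100 = -12.692%.

Physical capital accounted for -12.7% of growth.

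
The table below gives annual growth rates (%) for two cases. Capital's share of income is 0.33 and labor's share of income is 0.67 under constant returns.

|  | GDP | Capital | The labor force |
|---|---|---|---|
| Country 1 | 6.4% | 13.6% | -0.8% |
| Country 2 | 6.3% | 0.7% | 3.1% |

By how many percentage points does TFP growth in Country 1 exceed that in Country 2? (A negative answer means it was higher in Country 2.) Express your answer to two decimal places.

Labor's share = 1 − 0.33 = 0.67.
Country 1: TFP = 6.4 − 4.488 + 0.536 = 2.448%.
Country 2: TFP = 6.3 − 0.231 − 2.077 = 3.992%.
Difference = 2.448 − (3.992) = -1.544 pp.

-1.54 percentage points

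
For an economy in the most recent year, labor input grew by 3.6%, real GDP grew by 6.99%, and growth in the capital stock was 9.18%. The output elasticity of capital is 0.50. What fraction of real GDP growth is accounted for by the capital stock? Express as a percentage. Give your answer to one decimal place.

65.7%

The capital stock contributed 0.5 × 9.18 = 4.59 pp.
Share of growth = 4.59 / 6.99 × 100 = 65.665%.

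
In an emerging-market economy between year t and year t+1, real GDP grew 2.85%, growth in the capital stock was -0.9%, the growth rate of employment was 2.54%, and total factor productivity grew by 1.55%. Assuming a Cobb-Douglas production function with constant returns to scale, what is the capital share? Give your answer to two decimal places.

gY = gA + α·gK + (1−α)·gL, so gY − gA − gL = α(gK − gL).
2.85 − 1.55 − 2.54 = α × (-0.9 − 2.54).
-1.24 = -3.44 α, so α = 0.3605.

α = 0.36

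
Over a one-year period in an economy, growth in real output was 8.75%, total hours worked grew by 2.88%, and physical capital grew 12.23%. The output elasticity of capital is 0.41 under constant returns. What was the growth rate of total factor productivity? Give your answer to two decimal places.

2.04%

Labor's share = 1 − 0.41 = 0.59.
Physical capital: 0.41 × 12.23 = 5.0143 pp.
Total hours worked: 0.59 × 2.88 = 1.6992 pp.
TFP growth = 8.75 − 6.7135 = 2.0365%.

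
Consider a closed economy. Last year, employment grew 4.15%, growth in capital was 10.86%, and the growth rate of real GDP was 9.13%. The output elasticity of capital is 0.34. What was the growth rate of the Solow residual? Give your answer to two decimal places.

Labor's share = 1 − 0.34 = 0.66.
Capital: 0.34 × 10.86 = 3.6924 pp.
Employment: 0.66 × 4.15 = 2.739 pp.
TFP growth = 9.13 − 6.4314 = 2.6986%.

2.70%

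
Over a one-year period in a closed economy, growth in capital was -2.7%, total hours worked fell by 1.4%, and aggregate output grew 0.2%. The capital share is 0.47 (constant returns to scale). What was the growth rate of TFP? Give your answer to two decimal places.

Labor's share = 1 − 0.47 = 0.53.
Capital: 0.47 × (-2.7) = -1.269 pp.
Total hours worked: 0.53 × (-1.4) = -0.742 pp.
TFP growth = 0.2 + 2.011 = 2.211%.

2.21%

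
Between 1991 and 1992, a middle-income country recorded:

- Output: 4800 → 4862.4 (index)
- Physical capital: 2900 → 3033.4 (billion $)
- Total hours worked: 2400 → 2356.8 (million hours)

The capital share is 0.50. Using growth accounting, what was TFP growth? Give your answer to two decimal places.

Output growth = (4862.4 − 4800) / 4800 = 1.3%.
Physical capital growth = (3033.4 − 2900) / 2900 = 4.6%.
Total hours worked growth = (2356.8 − 2400) / 2400 = -1.8%.
Labor's share = 1 − 0.5 = 0.5.
Physical capital: 0.5 × 4.6 = 2.3 pp.
Total hours worked: 0.5 × (-1.8) = -0.9 pp.
TFP growth = 1.3 − 1.4 = -0.1%.

-0.10%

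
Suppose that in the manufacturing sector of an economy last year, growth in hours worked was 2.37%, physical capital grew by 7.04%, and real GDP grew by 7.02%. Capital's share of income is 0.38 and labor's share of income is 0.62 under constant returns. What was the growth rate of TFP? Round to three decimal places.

Labor's share = 1 − 0.38 = 0.62.
Physical capital: 0.38 × 7.04 = 2.6752 pp.
Hours worked: 0.62 × 2.37 = 1.4694 pp.
TFP growth = 7.02 − 4.1446 = 2.8754%.

TFP growth was 2.875%.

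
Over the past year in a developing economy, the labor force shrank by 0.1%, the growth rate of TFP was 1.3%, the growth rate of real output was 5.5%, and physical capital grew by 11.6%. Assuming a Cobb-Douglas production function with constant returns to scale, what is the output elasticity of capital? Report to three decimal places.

gY = gA + α·gK + (1−α)·gL, so gY − gA − gL = α(gK − gL).
5.5 − 1.3 + 0.1 = α × (11.6 − (-0.1)).
4.3 = 11.7 α, so α = 0.36752.

α = 0.368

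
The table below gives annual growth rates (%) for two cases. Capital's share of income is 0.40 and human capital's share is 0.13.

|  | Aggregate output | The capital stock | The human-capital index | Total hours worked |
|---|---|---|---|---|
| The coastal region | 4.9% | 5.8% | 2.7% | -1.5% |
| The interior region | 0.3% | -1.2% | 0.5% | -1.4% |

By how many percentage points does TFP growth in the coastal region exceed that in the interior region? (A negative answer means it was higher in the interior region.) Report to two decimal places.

1.56 percentage points

Labor's share = 1 − 0.4 − 0.13 = 0.47.
The coastal region: TFP = 4.9 − 2.32 − 0.351 + 0.705 = 2.934%.
The interior region: TFP = 0.3 + 0.48 − 0.065 + 0.658 = 1.373%.
Difference = 2.934 − (1.373) = 1.561 pp.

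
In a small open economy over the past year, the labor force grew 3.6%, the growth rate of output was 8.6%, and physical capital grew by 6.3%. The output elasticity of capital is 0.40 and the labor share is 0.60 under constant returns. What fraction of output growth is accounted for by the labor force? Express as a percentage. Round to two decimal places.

Labor's share = 1 − 0.4 = 0.6.
The labor force contributed 0.6 × 3.6 = 2.16 pp.
Share of growth = 2.16 / 8.6 × 100 = 25.1163%.

The labor force accounted for 25.12% of growth.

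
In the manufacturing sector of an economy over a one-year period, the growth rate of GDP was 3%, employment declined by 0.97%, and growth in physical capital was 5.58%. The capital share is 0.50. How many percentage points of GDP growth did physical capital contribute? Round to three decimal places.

Contribution = share × growth = 0.5 × 5.58 = 2.79 pp.

2.790 pp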